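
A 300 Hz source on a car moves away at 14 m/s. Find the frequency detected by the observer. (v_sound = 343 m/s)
f_obs = f·v/(v + v_s) = 288.2 Hz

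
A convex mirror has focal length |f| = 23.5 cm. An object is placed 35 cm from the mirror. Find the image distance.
f = −23.5 cm (convex); 1/di = 1/f − 1/do → di = -14.06 cm (virtual image, behind mirror)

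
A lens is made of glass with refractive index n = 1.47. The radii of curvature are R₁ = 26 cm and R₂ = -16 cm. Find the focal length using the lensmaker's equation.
1/f = (n − 1)(1/R₁ − 1/R₂) → f = 21.07 cm (converging lens)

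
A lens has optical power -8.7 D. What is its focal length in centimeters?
f = 1/P = -11.49 cm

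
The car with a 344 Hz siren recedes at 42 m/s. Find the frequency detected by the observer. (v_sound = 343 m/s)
f_obs = f·v/(v + v_s) = 306.5 Hz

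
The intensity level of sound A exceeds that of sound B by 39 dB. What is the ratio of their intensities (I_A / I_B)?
I_A/I_B = 10^(Δβ/10) = 7943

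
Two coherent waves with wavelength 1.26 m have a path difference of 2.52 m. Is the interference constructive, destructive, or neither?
constructive — path difference = 2λ, a whole number of wavelengths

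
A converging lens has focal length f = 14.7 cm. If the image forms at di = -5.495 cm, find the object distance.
1/do = 1/f − 1/di → do = 4 cm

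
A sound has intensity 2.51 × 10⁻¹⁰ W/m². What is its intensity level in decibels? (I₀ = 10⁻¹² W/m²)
β = 10·log₁₀(I/I₀) = 24 dB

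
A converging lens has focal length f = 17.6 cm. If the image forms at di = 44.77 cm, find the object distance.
1/do = 1/f − 1/di → do = 29 cm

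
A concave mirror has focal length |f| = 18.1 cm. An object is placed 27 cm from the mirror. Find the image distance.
f = +18.1 cm (concave); 1/di = 1/f − 1/do → di = 54.91 cm (real image, in front of mirror)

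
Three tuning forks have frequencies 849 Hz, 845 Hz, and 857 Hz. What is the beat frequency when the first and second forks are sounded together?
4 Hz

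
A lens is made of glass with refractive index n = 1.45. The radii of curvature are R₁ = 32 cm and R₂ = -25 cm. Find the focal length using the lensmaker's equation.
1/f = (n − 1)(1/R₁ − 1/R₂) → f = 31.19 cm (converging lens)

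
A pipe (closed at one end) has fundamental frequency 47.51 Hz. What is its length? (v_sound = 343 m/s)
L = v/(4f₁) = 1.805 m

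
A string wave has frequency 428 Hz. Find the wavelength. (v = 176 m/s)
λ = v/f = 0.4112 m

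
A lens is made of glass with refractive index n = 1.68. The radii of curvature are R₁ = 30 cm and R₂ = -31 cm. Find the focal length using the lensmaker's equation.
1/f = (n − 1)(1/R₁ − 1/R₂) → f = 22.42 cm (converging lens)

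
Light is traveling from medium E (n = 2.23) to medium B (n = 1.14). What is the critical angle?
θc = arcsin(n₂/n₁) = 30.74°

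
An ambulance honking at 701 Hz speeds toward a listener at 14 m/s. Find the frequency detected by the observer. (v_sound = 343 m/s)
f_obs = f·v/(v − v_s) = 730.8 Hz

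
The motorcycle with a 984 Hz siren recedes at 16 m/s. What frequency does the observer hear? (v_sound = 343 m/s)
f_obs = f·v/(v + v_s) = 940.1 Hz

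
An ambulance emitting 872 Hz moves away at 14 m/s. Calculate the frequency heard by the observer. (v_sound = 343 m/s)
f_obs = f·v/(v + v_s) = 837.8 Hz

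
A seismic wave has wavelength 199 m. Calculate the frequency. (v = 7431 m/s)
f = v/λ = 37.34 Hz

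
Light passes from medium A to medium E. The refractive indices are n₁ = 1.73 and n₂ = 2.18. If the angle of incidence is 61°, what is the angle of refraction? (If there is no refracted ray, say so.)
sin θ₂ = (n₁/n₂)·sin θ₁ = 0.6941 → θ₂ = 43.95°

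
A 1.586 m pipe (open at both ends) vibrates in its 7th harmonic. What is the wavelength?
λₙ = 2L/n = 0.4531 m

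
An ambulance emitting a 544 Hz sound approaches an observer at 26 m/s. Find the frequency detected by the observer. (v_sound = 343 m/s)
f_obs = f·v/(v − v_s) = 588.6 Hz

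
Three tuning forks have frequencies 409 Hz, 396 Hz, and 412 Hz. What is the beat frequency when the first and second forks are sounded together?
13 Hz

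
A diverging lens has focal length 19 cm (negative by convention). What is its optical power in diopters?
P = 1/f = -5.263 D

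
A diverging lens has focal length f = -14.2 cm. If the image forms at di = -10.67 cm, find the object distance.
1/do = 1/f − 1/di → do = 42.92 cm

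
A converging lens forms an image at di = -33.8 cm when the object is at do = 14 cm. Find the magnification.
M = −di/do = 2.414 (upright image)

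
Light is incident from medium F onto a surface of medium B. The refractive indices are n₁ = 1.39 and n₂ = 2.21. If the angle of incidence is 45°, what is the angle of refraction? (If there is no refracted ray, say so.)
sin θ₂ = (n₁/n₂)·sin θ₁ = 0.4447 → θ₂ = 26.41°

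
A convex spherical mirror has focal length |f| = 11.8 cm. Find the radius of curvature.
R = 2|f| = 23.6 cm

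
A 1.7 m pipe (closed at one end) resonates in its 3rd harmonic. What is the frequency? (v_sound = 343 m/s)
fₙ = nv/(4L) = 151.3 Hz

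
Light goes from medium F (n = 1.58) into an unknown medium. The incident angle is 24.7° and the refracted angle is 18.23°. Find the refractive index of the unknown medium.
n₂ = n₁·sin θ₁ / sin θ₂ = 2.11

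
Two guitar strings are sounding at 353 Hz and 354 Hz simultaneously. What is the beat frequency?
1 Hz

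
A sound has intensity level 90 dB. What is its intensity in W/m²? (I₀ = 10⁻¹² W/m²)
I = I₀·10^(β/10) = 1.00 × 10⁻³ W/m²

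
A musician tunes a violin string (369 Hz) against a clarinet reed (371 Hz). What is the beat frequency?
2 Hz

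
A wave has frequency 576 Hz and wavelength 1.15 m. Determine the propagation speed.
v = fλ = 662.4 m/s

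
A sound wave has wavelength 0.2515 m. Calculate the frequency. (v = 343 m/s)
f = v/λ = 1364 Hz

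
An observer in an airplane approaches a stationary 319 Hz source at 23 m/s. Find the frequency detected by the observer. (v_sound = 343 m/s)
f_obs = f·(v + v_o)/v = 340.4 Hz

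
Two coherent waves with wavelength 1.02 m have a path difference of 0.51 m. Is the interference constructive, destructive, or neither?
destructive — path difference = 0.5λ, an odd multiple of λ/2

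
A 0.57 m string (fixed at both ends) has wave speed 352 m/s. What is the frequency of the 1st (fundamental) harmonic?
fₙ = nv/(2L) = 308.8 Hz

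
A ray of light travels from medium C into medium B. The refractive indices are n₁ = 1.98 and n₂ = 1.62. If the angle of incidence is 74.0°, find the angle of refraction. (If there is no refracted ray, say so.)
sin θ₂ = (n₁/n₂)·sin θ₁ = 1.175 > 1, so there is no refracted ray — the light undergoes total internal reflection.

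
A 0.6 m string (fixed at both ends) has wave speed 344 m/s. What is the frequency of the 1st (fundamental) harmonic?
fₙ = nv/(2L) = 286.7 Hz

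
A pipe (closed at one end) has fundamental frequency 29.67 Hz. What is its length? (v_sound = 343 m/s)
L = v/(4f₁) = 2.89 m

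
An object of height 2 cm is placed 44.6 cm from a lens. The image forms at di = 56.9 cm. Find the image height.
hi = (-di/do) × ho = -2.552 cm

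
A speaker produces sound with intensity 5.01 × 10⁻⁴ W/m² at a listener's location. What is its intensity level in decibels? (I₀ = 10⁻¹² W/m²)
β = 10·log₁₀(I/I₀) = 87 dB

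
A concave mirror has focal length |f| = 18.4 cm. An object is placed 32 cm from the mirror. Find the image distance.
f = +18.4 cm (concave); 1/di = 1/f − 1/do → di = 43.29 cm (real image, in front of mirror)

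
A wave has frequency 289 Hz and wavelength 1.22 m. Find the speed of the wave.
v = fλ = 352.6 m/s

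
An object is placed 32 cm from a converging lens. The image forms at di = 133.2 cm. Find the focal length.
1/f = 1/do + 1/di → f = 25.8 cm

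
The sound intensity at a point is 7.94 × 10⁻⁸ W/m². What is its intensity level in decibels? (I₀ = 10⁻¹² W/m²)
β = 10·log₁₀(I/I₀) = 49 dB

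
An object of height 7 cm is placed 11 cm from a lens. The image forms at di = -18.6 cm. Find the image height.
hi = (-di/do) × ho = 11.84 cm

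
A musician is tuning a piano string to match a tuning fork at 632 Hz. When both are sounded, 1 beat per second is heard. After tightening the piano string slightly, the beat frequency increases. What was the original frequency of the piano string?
633 Hz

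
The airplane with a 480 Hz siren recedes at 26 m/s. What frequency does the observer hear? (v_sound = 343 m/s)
f_obs = f·v/(v + v_s) = 446.2 Hz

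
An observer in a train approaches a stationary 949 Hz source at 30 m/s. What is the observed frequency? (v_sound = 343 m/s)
f_obs = f·(v + v_o)/v = 1032 Hz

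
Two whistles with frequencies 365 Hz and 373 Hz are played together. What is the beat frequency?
8 Hz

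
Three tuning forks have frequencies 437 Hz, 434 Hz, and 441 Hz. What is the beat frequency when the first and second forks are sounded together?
3 Hz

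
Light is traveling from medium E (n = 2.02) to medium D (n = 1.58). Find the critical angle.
θc = arcsin(n₂/n₁) = 51.46°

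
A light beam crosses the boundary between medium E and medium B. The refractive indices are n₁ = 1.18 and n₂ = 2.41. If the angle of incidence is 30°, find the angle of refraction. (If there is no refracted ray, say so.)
sin θ₂ = (n₁/n₂)·sin θ₁ = 0.2448 → θ₂ = 14.17°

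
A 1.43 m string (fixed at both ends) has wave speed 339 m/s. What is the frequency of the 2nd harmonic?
fₙ = nv/(2L) = 237.1 Hz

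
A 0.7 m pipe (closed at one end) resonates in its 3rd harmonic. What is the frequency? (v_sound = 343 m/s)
fₙ = nv/(4L) = 367.5 Hz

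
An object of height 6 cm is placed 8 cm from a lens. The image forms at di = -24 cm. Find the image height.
hi = (-di/do) × ho = 18 cm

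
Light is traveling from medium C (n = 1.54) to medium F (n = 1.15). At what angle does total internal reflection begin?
θc = arcsin(n₂/n₁) = 48.31°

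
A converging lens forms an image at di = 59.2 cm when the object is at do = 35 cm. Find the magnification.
M = −di/do = -1.691 (inverted image)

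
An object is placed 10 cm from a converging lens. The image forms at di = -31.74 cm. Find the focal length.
1/f = 1/do + 1/di → f = 14.6 cm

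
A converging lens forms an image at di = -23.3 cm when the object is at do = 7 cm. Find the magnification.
M = −di/do = 3.329 (upright image)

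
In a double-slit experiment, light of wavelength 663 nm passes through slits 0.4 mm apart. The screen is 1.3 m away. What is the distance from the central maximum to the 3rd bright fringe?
y = mλL/d = 6.464 mm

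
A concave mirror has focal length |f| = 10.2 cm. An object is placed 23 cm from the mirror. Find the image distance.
f = +10.2 cm (concave); 1/di = 1/f − 1/do → di = 18.33 cm (real image, in front of mirror)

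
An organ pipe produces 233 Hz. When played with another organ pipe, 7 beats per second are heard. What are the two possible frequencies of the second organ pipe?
f₂ = 233 ± 7 Hz → 240 Hz or 226 Hz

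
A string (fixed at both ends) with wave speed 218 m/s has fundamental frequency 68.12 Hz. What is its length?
L = v/(2f₁) = 1.6 m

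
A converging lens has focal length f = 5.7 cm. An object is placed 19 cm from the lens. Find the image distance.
1/di = 1/f − 1/do → di = 8.143 cm (real image)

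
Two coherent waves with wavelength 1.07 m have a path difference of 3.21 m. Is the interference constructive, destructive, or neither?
constructive — path difference = 3λ, a whole number of wavelengths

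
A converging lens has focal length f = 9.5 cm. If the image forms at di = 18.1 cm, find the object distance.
1/do = 1/f − 1/di → do = 19.99 cm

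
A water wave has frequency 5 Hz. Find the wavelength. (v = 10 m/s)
λ = v/f = 2 m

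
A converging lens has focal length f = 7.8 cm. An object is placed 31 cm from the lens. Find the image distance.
1/di = 1/f − 1/do → di = 10.42 cm (real image)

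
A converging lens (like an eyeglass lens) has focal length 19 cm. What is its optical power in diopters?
P = 1/f = 5.263 D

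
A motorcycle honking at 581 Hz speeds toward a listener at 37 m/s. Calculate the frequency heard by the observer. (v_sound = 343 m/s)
f_obs = f·v/(v − v_s) = 651.3 Hz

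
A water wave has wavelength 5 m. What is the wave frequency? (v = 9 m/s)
f = v/λ = 1.8 Hz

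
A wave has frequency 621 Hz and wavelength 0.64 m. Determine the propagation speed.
v = fλ = 397.4 m/s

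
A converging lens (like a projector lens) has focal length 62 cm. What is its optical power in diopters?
P = 1/f = 1.613 D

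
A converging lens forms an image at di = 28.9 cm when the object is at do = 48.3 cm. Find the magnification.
M = −di/do = -0.5983 (inverted image)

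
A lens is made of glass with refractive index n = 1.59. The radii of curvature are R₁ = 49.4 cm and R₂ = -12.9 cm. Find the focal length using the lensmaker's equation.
1/f = (n − 1)(1/R₁ − 1/R₂) → f = 17.34 cm (converging lens)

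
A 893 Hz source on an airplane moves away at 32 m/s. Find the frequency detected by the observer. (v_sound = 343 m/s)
f_obs = f·v/(v + v_s) = 816.8 Hz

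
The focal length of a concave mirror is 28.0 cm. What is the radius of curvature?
R = 2|f| = 56 cm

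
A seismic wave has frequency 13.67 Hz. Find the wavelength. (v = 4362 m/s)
λ = v/f = 319.1 m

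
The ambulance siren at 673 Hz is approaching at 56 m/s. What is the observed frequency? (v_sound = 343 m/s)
f_obs = f·v/(v − v_s) = 804.3 Hz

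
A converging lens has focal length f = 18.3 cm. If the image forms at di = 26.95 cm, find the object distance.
1/do = 1/f − 1/di → do = 57.02 cm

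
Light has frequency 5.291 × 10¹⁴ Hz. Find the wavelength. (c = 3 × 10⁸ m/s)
λ = c/f = 567 nm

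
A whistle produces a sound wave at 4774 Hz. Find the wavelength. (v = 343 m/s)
λ = v/f = 0.07185 m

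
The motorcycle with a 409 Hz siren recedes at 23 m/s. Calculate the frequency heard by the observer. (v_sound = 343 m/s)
f_obs = f·v/(v + v_s) = 383.3 Hz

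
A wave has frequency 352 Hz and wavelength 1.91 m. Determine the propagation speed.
v = fλ = 672.3 m/s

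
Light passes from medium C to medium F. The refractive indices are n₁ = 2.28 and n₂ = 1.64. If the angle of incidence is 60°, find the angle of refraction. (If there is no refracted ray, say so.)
sin θ₂ = (n₁/n₂)·sin θ₁ = 1.204 > 1, so there is no refracted ray — the light undergoes total internal reflection.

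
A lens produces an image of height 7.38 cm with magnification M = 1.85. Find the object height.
ho = |hi|/|M| = 3.989 cm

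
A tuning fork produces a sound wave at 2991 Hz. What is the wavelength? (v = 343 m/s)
λ = v/f = 0.1147 m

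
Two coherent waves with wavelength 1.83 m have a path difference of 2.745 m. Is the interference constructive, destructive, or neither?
destructive — path difference = 1.5λ, an odd multiple of λ/2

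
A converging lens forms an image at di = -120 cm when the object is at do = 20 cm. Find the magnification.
M = −di/do = 6 (upright image)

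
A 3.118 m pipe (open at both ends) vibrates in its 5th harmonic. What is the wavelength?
λₙ = 2L/n = 1.247 m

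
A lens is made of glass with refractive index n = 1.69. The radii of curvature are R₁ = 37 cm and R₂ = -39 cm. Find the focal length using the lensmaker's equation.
1/f = (n − 1)(1/R₁ − 1/R₂) → f = 27.52 cm (converging lens)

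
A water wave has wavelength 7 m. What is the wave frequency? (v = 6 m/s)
f = v/λ = 0.8571 Hz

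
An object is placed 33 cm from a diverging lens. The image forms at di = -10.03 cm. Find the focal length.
1/f = 1/do + 1/di → f = -14.41 cm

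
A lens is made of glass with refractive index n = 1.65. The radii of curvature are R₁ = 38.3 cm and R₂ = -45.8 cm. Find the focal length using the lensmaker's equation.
1/f = (n − 1)(1/R₁ − 1/R₂) → f = 32.09 cm (converging lens)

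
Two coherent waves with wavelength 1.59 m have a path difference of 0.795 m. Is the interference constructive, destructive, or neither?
destructive — path difference = 0.5λ, an odd multiple of λ/2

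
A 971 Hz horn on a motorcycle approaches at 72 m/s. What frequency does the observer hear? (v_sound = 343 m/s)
f_obs = f·v/(v − v_s) = 1229 Hz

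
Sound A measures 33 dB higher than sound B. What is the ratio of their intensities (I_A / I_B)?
I_A/I_B = 10^(Δβ/10) = 1995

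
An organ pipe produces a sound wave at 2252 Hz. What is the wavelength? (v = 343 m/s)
λ = v/f = 0.1523 m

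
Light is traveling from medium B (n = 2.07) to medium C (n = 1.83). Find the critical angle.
θc = arcsin(n₂/n₁) = 62.14°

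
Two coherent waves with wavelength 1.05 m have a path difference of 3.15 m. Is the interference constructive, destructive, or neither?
constructive — path difference = 3λ, a whole number of wavelengths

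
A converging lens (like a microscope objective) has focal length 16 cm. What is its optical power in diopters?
P = 1/f = 6.25 D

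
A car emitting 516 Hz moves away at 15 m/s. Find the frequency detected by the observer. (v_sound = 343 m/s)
f_obs = f·v/(v + v_s) = 494.4 Hz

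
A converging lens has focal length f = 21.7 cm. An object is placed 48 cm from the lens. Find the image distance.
1/di = 1/f − 1/do → di = 39.6 cm (real image)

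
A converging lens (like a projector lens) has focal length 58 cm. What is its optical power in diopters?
P = 1/f = 1.724 D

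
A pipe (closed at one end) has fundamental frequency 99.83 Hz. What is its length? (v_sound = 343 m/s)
L = v/(4f₁) = 0.859 m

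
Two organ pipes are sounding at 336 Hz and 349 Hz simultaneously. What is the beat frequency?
13 Hz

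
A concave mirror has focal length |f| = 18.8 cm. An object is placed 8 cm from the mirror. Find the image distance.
f = +18.8 cm (concave); 1/di = 1/f − 1/do → di = -13.93 cm (virtual image, behind mirror)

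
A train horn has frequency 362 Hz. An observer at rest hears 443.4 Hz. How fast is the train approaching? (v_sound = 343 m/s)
v_s = v·(1 − f/f_obs) = 62.97 m/s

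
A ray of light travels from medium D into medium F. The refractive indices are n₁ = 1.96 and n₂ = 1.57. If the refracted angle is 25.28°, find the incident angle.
sin θ₁ = (n₂/n₁)·sin θ₂ → θ₁ = 20°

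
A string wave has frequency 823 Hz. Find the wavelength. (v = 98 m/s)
λ = v/f = 0.1191 m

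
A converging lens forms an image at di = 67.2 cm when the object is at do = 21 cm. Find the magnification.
M = −di/do = -3.2 (inverted image)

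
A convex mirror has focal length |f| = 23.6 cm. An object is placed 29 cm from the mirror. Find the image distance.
f = −23.6 cm (convex); 1/di = 1/f − 1/do → di = -13.01 cm (virtual image, behind mirror)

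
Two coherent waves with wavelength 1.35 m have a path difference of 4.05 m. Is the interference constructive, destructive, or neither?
constructive — path difference = 3λ, a whole number of wavelengths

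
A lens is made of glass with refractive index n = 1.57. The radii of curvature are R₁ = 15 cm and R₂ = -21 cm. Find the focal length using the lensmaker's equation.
1/f = (n − 1)(1/R₁ − 1/R₂) → f = 15.35 cm (converging lens)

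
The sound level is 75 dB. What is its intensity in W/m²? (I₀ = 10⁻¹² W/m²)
I = I₀·10^(β/10) = 3.16 × 10⁻⁵ W/m²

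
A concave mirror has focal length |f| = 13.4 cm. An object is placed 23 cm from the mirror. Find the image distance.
f = +13.4 cm (concave); 1/di = 1/f − 1/do → di = 32.1 cm (real image, in front of mirror)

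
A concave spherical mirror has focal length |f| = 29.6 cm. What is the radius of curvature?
R = 2|f| = 59.2 cm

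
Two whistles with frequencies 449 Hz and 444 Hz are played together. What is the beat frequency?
5 Hz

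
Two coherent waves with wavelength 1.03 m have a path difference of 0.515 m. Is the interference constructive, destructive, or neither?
destructive — path difference = 0.5λ, an odd multiple of λ/2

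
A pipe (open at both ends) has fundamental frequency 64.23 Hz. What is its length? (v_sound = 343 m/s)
L = v/(2f₁) = 2.67 m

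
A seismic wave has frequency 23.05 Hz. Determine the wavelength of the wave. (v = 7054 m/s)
λ = v/f = 306 m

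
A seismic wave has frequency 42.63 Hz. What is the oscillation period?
T = 1/f = 0.02346 s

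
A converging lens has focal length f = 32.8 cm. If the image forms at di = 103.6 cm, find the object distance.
1/do = 1/f − 1/di → do = 48 cm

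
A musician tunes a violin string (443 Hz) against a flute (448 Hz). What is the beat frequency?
5 Hz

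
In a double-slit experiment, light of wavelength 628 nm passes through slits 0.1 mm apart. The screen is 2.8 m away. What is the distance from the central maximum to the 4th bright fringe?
y = mλL/d = 70.34 mm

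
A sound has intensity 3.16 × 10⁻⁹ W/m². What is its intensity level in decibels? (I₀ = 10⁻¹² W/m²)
β = 10·log₁₀(I/I₀) = 35 dB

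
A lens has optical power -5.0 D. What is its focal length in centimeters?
f = 1/P = -20 cm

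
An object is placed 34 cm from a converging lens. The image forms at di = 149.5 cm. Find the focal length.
1/f = 1/do + 1/di → f = 27.7 cm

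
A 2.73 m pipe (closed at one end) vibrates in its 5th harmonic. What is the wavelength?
λₙ = 4L/n = 2.184 m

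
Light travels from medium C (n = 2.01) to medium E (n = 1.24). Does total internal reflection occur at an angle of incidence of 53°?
θc = arcsin(n₂/n₁) = 38.09°; 53° > θc, so yes — total internal reflection.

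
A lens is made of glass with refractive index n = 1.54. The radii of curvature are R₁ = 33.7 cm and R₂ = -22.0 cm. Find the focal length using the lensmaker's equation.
1/f = (n − 1)(1/R₁ − 1/R₂) → f = 24.65 cm (converging lens)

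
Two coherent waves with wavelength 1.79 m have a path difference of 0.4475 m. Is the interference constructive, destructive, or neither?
neither (partial) — path difference = 0.25λ, neither a whole number of wavelengths nor an odd multiple of λ/2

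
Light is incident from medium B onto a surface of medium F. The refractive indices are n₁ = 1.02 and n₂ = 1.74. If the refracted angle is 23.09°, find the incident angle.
sin θ₁ = (n₂/n₁)·sin θ₂ → θ₁ = 41.99°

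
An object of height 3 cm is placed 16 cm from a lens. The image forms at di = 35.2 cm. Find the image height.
hi = (-di/do) × ho = -6.6 cm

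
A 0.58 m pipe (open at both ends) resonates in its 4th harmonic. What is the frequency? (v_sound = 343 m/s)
fₙ = nv/(2L) = 1183 Hz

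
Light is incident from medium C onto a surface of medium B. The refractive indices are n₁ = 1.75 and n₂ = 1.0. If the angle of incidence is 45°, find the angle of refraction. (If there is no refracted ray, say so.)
sin θ₂ = (n₁/n₂)·sin θ₁ = 1.237 > 1, so there is no refracted ray — the light undergoes total internal reflection.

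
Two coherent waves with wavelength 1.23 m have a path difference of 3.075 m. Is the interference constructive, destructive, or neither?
destructive — path difference = 2.5λ, an odd multiple of λ/2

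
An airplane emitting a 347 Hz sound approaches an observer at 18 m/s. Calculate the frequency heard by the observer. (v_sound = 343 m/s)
f_obs = f·v/(v − v_s) = 366.2 Hz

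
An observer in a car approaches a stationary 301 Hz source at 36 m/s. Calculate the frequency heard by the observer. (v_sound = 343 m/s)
f_obs = f·(v + v_o)/v = 332.6 Hz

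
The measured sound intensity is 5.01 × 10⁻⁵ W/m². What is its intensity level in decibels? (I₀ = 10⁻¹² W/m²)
β = 10·log₁₀(I/I₀) = 77 dB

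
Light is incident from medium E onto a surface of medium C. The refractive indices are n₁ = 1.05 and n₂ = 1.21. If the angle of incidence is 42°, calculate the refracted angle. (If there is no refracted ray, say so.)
sin θ₂ = (n₁/n₂)·sin θ₁ = 0.5807 → θ₂ = 35.5°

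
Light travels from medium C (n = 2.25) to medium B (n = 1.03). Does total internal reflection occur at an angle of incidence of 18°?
θc = arcsin(n₂/n₁) = 27.24°; 18° < θc, so no — the ray refracts.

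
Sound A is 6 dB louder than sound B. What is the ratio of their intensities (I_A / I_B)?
I_A/I_B = 10^(Δβ/10) = 3.981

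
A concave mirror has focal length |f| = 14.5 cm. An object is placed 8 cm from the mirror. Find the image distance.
f = +14.5 cm (concave); 1/di = 1/f − 1/do → di = -17.85 cm (virtual image, behind mirror)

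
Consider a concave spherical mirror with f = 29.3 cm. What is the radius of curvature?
R = 2|f| = 58.6 cm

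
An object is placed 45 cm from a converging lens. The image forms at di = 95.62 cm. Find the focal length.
1/f = 1/do + 1/di → f = 30.6 cm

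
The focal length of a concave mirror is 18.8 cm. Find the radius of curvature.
R = 2|f| = 37.6 cm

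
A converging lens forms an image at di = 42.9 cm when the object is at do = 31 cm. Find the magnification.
M = −di/do = -1.384 (inverted image)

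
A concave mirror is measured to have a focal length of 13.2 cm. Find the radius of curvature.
R = 2|f| = 26.4 cm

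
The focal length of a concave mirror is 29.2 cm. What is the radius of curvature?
R = 2|f| = 58.4 cm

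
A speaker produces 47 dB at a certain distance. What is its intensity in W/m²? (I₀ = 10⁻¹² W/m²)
I = I₀·10^(β/10) = 5.01 × 10⁻⁸ W/m²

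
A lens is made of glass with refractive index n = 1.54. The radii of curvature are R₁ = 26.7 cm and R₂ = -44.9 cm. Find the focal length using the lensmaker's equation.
1/f = (n − 1)(1/R₁ − 1/R₂) → f = 31.01 cm (converging lens)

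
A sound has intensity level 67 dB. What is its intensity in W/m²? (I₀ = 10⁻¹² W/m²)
I = I₀·10^(β/10) = 5.01 × 10⁻⁶ W/m²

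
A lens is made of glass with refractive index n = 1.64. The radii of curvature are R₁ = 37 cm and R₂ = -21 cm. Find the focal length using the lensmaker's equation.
1/f = (n − 1)(1/R₁ − 1/R₂) → f = 20.93 cm (converging lens)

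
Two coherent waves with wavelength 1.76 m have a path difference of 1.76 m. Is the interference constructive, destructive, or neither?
constructive — path difference = 1λ, a whole number of wavelengths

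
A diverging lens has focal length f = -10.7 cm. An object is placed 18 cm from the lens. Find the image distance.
1/di = 1/f − 1/do → di = -6.711 cm (virtual image)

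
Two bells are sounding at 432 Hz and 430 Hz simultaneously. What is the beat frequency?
2 Hz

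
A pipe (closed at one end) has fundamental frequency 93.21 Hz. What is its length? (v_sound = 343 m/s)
L = v/(4f₁) = 0.92 m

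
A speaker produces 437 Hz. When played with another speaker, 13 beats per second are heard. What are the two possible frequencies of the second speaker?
f₂ = 437 ± 13 Hz → 450 Hz or 424 Hz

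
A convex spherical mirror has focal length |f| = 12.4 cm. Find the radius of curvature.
R = 2|f| = 24.8 cm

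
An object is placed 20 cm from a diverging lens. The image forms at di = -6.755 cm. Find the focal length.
1/f = 1/do + 1/di → f = -10.2 cm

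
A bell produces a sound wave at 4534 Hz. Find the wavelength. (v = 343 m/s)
λ = v/f = 0.07565 m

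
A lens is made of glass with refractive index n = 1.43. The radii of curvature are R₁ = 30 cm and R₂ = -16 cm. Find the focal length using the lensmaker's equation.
1/f = (n − 1)(1/R₁ − 1/R₂) → f = 24.27 cm (converging lens)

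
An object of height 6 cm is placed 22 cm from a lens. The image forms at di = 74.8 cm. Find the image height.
hi = (-di/do) × ho = -20.4 cm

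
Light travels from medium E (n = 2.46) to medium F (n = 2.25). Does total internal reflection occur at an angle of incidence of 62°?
θc = arcsin(n₂/n₁) = 66.15°; 62° < θc, so no — the ray refracts.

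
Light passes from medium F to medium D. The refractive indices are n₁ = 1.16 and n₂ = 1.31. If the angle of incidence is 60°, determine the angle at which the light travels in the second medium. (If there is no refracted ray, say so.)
sin θ₂ = (n₁/n₂)·sin θ₁ = 0.7669 → θ₂ = 50.07°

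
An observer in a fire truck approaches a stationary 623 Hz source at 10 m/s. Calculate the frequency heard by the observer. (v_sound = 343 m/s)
f_obs = f·(v + v_o)/v = 641.2 Hz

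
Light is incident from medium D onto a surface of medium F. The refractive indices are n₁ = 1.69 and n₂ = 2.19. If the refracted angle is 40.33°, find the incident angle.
sin θ₁ = (n₂/n₁)·sin θ₂ → θ₁ = 57°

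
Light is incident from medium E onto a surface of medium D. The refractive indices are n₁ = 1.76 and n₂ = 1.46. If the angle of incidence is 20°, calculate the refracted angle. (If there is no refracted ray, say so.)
sin θ₂ = (n₁/n₂)·sin θ₁ = 0.4123 → θ₂ = 24.35°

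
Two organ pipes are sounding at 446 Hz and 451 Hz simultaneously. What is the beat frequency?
5 Hz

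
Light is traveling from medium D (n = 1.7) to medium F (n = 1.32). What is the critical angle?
θc = arcsin(n₂/n₁) = 50.94°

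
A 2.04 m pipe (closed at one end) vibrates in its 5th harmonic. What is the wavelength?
λₙ = 4L/n = 1.632 m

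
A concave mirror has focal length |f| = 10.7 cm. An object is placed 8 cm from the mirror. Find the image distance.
f = +10.7 cm (concave); 1/di = 1/f − 1/do → di = -31.7 cm (virtual image, behind mirror)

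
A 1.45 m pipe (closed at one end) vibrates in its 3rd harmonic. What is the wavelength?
λₙ = 4L/n = 1.933 m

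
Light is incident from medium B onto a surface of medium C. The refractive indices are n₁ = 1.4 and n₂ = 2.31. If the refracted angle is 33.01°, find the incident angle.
sin θ₁ = (n₂/n₁)·sin θ₂ → θ₁ = 64.01°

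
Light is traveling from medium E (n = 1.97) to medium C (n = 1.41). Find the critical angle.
θc = arcsin(n₂/n₁) = 45.7°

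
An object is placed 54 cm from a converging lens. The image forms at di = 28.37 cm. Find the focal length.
1/f = 1/do + 1/di → f = 18.6 cm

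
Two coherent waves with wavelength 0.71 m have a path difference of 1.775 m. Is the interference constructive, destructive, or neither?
destructive — path difference = 2.5λ, an odd multiple of λ/2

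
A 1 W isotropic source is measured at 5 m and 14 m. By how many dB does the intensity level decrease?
Δβ = 20·log₁₀(r₂/r₁) = 8.943 dB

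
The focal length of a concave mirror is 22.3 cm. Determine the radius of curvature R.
R = 2|f| = 44.6 cm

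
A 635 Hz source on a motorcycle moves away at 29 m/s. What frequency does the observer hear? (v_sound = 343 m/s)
f_obs = f·v/(v + v_s) = 585.5 Hz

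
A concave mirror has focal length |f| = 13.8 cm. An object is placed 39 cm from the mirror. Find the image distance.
f = +13.8 cm (concave); 1/di = 1/f − 1/do → di = 21.36 cm (real image, in front of mirror)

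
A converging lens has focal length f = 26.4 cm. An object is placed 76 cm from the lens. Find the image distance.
1/di = 1/f − 1/do → di = 40.45 cm (real image)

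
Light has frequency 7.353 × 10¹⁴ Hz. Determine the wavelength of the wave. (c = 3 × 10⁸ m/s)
λ = c/f = 408 nm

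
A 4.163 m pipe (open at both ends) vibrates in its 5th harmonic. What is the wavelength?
λₙ = 2L/n = 1.665 m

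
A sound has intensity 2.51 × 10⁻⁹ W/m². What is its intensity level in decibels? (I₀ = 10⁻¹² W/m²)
β = 10·log₁₀(I/I₀) = 34 dB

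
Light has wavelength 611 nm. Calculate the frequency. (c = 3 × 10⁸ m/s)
f = c/λ = 4.910 × 10¹⁴ Hz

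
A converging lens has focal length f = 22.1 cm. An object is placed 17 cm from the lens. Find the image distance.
1/di = 1/f − 1/do → di = -73.67 cm (virtual image)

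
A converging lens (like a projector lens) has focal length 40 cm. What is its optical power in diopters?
P = 1/f = 2.5 D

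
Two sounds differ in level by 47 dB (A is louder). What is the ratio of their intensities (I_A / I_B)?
I_A/I_B = 10^(Δβ/10) = 50120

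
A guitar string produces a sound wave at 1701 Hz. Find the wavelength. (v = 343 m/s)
λ = v/f = 0.2016 m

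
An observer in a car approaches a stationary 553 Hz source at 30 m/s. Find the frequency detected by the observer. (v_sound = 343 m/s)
f_obs = f·(v + v_o)/v = 601.4 Hz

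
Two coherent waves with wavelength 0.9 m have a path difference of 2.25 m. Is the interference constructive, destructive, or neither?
destructive — path difference = 2.5λ, an odd multiple of λ/2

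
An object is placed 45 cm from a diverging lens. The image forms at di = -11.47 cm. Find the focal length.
1/f = 1/do + 1/di → f = -15.39 cm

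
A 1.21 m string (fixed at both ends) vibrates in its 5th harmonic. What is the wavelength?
λₙ = 2L/n = 0.484 m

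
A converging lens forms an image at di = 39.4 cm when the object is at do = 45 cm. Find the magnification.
M = −di/do = -0.8756 (inverted image)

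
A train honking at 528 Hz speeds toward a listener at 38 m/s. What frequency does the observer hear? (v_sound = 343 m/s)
f_obs = f·v/(v − v_s) = 593.8 Hz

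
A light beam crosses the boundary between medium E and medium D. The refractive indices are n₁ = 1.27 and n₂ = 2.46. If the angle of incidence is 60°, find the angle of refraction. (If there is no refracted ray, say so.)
sin θ₂ = (n₁/n₂)·sin θ₁ = 0.4471 → θ₂ = 26.56°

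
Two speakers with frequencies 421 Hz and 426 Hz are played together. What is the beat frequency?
5 Hz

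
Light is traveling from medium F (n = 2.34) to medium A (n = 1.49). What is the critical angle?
θc = arcsin(n₂/n₁) = 39.55°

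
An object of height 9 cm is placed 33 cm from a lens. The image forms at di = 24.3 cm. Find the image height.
hi = (-di/do) × ho = -6.627 cm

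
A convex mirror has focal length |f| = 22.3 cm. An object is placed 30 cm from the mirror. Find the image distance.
f = −22.3 cm (convex); 1/di = 1/f − 1/do → di = -12.79 cm (virtual image, behind mirror)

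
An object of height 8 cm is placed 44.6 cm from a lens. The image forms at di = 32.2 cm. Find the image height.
hi = (-di/do) × ho = -5.776 cm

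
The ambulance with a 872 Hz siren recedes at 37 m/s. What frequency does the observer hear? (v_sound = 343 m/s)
f_obs = f·v/(v + v_s) = 787.1 Hz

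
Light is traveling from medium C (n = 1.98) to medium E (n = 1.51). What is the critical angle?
θc = arcsin(n₂/n₁) = 49.7°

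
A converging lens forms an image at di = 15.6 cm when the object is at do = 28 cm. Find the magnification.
M = −di/do = -0.5571 (inverted image)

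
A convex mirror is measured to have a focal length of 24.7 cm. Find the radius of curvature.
R = 2|f| = 49.4 cm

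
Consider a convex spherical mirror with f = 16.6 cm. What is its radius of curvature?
R = 2|f| = 33.2 cm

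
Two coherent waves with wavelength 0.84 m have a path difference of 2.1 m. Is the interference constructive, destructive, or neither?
destructive — path difference = 2.5λ, an odd multiple of λ/2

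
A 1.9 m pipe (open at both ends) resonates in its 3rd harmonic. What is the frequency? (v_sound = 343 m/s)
fₙ = nv/(2L) = 270.8 Hz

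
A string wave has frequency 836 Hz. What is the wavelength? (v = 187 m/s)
λ = v/f = 0.2237 m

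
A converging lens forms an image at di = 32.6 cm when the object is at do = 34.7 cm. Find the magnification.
M = −di/do = -0.9395 (inverted image)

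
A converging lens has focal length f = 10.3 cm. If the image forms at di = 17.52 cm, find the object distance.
1/do = 1/f − 1/di → do = 24.99 cm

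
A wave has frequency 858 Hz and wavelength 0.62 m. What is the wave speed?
v = fλ = 532 m/s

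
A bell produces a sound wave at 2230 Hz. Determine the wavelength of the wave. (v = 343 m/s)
λ = v/f = 0.1538 m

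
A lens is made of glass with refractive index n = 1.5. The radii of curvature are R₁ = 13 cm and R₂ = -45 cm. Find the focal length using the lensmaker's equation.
1/f = (n − 1)(1/R₁ − 1/R₂) → f = 20.17 cm (converging lens)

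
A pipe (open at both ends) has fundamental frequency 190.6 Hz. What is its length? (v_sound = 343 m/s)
L = v/(2f₁) = 0.8998 m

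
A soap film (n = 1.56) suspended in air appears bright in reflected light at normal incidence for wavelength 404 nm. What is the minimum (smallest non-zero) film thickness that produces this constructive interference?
2nt = (m − ½)λ with m = 1 → t = (m − ½)λ/(2n) = 64.74 nm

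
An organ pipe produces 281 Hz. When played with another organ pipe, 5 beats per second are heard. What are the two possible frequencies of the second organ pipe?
f₂ = 281 ± 5 Hz → 286 Hz or 276 Hz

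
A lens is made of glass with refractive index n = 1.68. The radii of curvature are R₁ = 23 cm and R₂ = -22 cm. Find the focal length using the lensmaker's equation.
1/f = (n − 1)(1/R₁ − 1/R₂) → f = 16.54 cm (converging lens)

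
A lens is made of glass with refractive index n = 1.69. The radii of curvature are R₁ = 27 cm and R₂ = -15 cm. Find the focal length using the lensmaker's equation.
1/f = (n − 1)(1/R₁ − 1/R₂) → f = 13.98 cm (converging lens)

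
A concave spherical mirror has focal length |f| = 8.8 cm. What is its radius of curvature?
R = 2|f| = 17.6 cm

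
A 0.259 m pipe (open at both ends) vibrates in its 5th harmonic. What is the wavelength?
λₙ = 2L/n = 0.1036 m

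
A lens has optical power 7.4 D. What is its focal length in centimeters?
f = 1/P = 13.51 cm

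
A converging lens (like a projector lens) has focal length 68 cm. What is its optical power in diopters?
P = 1/f = 1.471 D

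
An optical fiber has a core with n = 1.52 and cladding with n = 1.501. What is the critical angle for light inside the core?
θc = arcsin(n_cladding/n_core) = 80.93°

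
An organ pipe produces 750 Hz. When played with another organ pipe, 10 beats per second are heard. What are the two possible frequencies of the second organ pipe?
f₂ = 750 ± 10 Hz → 760 Hz or 740 Hz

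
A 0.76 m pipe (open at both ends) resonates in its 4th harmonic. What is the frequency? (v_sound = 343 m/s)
fₙ = nv/(2L) = 902.6 Hz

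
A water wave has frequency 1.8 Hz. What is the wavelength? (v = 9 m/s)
λ = v/f = 5 m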